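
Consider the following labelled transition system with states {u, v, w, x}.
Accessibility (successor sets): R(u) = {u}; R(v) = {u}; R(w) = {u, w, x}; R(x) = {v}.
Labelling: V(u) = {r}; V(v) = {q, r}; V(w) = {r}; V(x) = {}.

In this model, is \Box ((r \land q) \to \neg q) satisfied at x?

Recall that \Box ψ holds at a world iff ψ holds at every accessible world, and \Diamond ψ holds iff ψ holds at some accessible world.
At x: \Box ((r \land q) \to \neg q) requires (r \land q) \to \neg q at every successor {v}.
  (r \land q) \to \neg q fails at v, so \Box ((r \land q) \to \neg q) is false at x.

No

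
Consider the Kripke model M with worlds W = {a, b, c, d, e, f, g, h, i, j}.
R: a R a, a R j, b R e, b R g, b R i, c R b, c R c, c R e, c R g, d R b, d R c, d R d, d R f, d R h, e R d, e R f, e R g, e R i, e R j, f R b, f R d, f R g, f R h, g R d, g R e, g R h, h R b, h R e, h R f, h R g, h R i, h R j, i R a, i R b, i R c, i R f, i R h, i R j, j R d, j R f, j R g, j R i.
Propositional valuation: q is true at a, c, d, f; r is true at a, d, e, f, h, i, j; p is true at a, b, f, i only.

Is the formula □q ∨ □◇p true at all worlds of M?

Let φ = □q ∨ □◇p. Evaluate φ at each world:
  a (successors {a, j}): φ is true.
  b (successors {e, g, i}): φ is false.
  c (successors {b, c, e, g}): φ is false.
  d (successors {b, c, d, f, h}): φ is true.
  e (successors {d, f, g, i, j}): φ is false.
  f (successors {b, d, g, h}): φ is false.
  g (successors {d, e, h}): φ is true.
  h (successors {b, e, f, g, i, j}): φ is false.
  i (successors {a, b, c, f, h, j}): φ is true.
  j (successors {d, f, g, i}): φ is false.
Detail at b (counterexample):
  At b: □q is false, □◇p is false, so □q ∨ □◇p is false.
    At b: □q requires q at every successor {e, g, i}.
      q fails at e, so □q is false at b.
    At b: □◇p requires ◇p at every successor {e, g, i}.
      ◇p fails at g, so □◇p is false at b.

No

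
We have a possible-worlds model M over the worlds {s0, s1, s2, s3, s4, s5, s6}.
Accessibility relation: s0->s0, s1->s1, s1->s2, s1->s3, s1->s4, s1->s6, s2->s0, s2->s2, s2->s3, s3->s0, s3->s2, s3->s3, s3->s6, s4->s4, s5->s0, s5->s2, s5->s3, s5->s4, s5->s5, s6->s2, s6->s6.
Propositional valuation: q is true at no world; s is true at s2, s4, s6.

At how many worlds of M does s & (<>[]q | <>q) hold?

0

Let φ = s & (<>[]q | <>q). Evaluate φ at each world:
  s0 (successors {s0}): φ is false.
  s1 (successors {s1, s2, s3, s4, s6}): φ is false.
  s2 (successors {s0, s2, s3}): φ is false.
  s3 (successors {s0, s2, s3, s6}): φ is false.
  s4 (successors {s4}): φ is false.
  s5 (successors {s0, s2, s3, s4, s5}): φ is false.
  s6 (successors {s2, s6}): φ is false.
For instance, at s0:
  At s0: s is false, <>[]q | <>q is false, so s & (<>[]q | <>q) is false.
    At s0: <>[]q is false, <>q is false, so <>[]q | <>q is false.
      At s0: <>[]q requires []q at some successor in {s0}.
        At s0: []q is false.
      So <>[]q is false at s0.
      At s0: <>q requires q at some successor in {s0}.
        At s0: q is false.
      So <>q is false at s0.
Satisfying worlds: none.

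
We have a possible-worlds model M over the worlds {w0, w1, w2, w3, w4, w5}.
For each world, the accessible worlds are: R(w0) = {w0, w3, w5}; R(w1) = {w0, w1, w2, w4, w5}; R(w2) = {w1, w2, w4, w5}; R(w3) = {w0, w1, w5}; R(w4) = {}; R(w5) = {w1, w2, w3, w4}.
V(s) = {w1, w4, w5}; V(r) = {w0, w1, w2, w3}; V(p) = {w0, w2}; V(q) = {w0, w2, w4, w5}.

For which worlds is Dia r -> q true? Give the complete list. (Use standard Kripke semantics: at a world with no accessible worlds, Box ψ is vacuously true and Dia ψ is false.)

w0, w2, w4, w5

Recall that Dia ψ holds at a world iff ψ holds at some accessible world.
Let φ = Dia r -> q. Evaluate φ at each world:
  w0 (successors {w0, w3, w5}): φ is true.
  w1 (successors {w0, w1, w2, w4, w5}): φ is false.
  w2 (successors {w1, w2, w4, w5}): φ is true.
  w3 (successors {w0, w1, w5}): φ is false.
  w4 (successors ∅): φ is true.
  w5 (successors {w1, w2, w3, w4}): φ is true.
For instance, at w2:
  At w2: Dia r is true, q is true, so Dia r -> q is true.
    At w2: Dia r requires r at some successor in {w1, w2, w4, w5}.
      r holds at w1, so Dia r is true at w2.
Satisfying worlds: {w0, w2, w4, w5}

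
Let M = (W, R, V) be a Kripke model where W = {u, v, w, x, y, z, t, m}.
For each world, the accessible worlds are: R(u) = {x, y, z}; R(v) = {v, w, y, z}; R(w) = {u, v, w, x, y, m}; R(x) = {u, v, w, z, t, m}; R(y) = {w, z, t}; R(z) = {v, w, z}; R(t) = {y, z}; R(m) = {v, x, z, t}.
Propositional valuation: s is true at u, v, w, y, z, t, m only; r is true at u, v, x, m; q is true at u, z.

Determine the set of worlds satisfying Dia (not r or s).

u, v, w, x, y, z, t, m

Recall that Dia ψ holds at a world iff ψ holds at some accessible world.
Let φ = Dia (not r or s). Evaluate φ at each world:
  u (successors {x, y, z}): φ is true.
  v (successors {v, w, y, z}): φ is true.
  w (successors {u, v, w, x, y, m}): φ is true.
  x (successors {u, v, w, z, t, m}): φ is true.
  y (successors {w, z, t}): φ is true.
  z (successors {v, w, z}): φ is true.
  t (successors {y, z}): φ is true.
  m (successors {v, x, z, t}): φ is true.
For instance, at m:
  At m: Dia (not r or s) requires not r or s at some successor in {v, x, z, t}.
    not r or s holds at v, so Dia (not r or s) is true at m.
Satisfying worlds: {u, v, w, x, y, z, t, m}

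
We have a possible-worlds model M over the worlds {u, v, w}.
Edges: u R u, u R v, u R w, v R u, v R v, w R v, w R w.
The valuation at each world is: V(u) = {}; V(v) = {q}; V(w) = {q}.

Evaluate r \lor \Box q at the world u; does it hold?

At u: r is false, \Box q is false, so r \lor \Box q is false.
  At u: \Box q requires q at every successor {u, v, w}.
    q fails at u, so \Box q is false at u.

No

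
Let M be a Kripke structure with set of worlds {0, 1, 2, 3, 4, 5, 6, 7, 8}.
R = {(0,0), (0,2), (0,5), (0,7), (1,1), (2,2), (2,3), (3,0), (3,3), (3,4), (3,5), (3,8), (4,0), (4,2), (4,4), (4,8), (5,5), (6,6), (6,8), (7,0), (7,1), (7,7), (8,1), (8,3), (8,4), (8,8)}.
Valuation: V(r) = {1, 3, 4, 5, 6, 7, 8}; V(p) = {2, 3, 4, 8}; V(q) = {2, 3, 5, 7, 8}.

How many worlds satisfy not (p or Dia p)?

Let φ = not (p or Dia p). Evaluate φ at each world:
  0 (successors {0, 2, 5, 7}): φ is false.
  1 (successors {1}): φ is true.
  2 (successors {2, 3}): φ is false.
  3 (successors {0, 3, 4, 5, 8}): φ is false.
  4 (successors {0, 2, 4, 8}): φ is false.
  5 (successors {5}): φ is true.
  6 (successors {6, 8}): φ is false.
  7 (successors {0, 1, 7}): φ is true.
  8 (successors {1, 3, 4, 8}): φ is false.
For instance, at 4:
  At 4: p or Dia p is true, so not (p or Dia p) is false.
    At 4: p is true, Dia p is true, so p or Dia p is true.
      At 4: Dia p requires p at some successor in {0, 2, 4, 8}.
        p holds at 2, so Dia p is true at 4.
Satisfying worlds: {1, 5, 7}

3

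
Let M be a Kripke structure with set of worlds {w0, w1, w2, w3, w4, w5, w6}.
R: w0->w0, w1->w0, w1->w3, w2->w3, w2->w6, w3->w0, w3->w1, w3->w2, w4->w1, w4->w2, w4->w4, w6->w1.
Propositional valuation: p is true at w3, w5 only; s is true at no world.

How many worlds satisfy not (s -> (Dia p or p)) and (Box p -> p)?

Let φ = not (s -> (Dia p or p)) and (Box p -> p). Evaluate φ at each world:
  w0 (successors {w0}): φ is false.
  w1 (successors {w0, w3}): φ is false.
  w2 (successors {w3, w6}): φ is false.
  w3 (successors {w0, w1, w2}): φ is false.
  w4 (successors {w1, w2, w4}): φ is false.
  w5 (successors ∅): φ is false.
  w6 (successors {w1}): φ is false.
For instance, at w3:
  At w3: not (s -> (Dia p or p)) is false, Box p -> p is true, so not (s -> (Dia p or p)) and (Box p -> p) is false.
    At w3: s -> (Dia p or p) is true, so not (s -> (Dia p or p)) is false.
      At w3: s is false, Dia p or p is true, so s -> (Dia p or p) is true.
    At w3: Box p is false, p is true, so Box p -> p is true.
      At w3: Box p requires p at every successor {w0, w1, w2}.
        p fails at w0, so Box p is false at w3.
Satisfying worlds: none.

0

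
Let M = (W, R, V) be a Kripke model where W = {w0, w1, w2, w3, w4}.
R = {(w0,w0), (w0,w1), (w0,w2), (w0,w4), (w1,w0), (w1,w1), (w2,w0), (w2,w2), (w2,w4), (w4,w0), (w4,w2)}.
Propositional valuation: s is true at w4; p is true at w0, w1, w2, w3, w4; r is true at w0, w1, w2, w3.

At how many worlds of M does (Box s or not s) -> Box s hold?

2

Let φ = (Box s or not s) -> Box s. Evaluate φ at each world:
  w0 (successors {w0, w1, w2, w4}): φ is false.
  w1 (successors {w0, w1}): φ is false.
  w2 (successors {w0, w2, w4}): φ is false.
  w3 (successors ∅): φ is true.
  w4 (successors {w0, w2}): φ is true.
For instance, at w4:
  At w4: Box s or not s is false, Box s is false, so (Box s or not s) -> Box s is true.
    At w4: Box s is false, not s is false, so Box s or not s is false.
      At w4: Box s requires s at every successor {w0, w2}.
        s fails at w0, so Box s is false at w4.
    At w4: Box s requires s at every successor {w0, w2}.
      s fails at w0, so Box s is false at w4.
Satisfying worlds: {w3, w4}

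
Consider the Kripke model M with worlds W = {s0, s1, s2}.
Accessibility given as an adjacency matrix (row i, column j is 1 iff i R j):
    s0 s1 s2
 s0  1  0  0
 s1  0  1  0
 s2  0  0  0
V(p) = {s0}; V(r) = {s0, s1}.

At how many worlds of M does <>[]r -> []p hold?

Let φ = <>[]r -> []p. Evaluate φ at each world:
  s0 (successors {s0}): φ is true.
  s1 (successors {s1}): φ is false.
  s2 (successors ∅): φ is true.
For instance, at s0:
  At s0: <>[]r is true, []p is true, so <>[]r -> []p is true.
    At s0: <>[]r requires []r at some successor in {s0}.
      []r holds at s0, so <>[]r is true at s0.
    At s0: []p requires p at every successor {s0}.
      At s0: p is true.
    So []p is true at s0.
Satisfying worlds: {s0, s2}

2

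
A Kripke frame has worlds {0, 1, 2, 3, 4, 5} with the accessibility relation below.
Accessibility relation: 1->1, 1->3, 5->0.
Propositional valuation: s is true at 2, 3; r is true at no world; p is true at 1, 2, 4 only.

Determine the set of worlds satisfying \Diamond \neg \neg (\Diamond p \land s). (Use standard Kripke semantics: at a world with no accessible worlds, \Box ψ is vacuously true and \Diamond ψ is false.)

none

Let φ = \Diamond \neg \neg (\Diamond p \land s). Evaluate φ at each world:
  0 (successors ∅): φ is false.
  1 (successors {1, 3}): φ is false.
  2 (successors ∅): φ is false.
  3 (successors ∅): φ is false.
  4 (successors ∅): φ is false.
  5 (successors {0}): φ is false.
For instance, at 1:
  At 1: \Diamond \neg \neg (\Diamond p \land s) requires \neg \neg (\Diamond p \land s) at some successor in {1, 3}.
    At 1: \neg \neg (\Diamond p \land s) is false.
    At 3: \neg \neg (\Diamond p \land s) is false.
  So \Diamond \neg \neg (\Diamond p \land s) is false at 1.
Satisfying worlds: none.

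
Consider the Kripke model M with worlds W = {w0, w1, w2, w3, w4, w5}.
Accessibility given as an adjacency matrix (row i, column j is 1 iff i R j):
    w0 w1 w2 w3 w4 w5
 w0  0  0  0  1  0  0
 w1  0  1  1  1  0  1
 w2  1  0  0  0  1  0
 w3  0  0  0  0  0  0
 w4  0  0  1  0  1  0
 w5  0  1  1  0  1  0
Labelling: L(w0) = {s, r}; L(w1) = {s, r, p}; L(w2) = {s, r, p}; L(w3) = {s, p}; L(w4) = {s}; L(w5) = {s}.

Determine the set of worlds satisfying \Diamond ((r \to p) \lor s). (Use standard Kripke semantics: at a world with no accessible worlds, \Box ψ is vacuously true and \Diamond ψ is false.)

Let φ = \Diamond ((r \to p) \lor s). Evaluate φ at each world:
  w0 (successors {w3}): φ is true.
  w1 (successors {w1, w2, w3, w5}): φ is true.
  w2 (successors {w0, w4}): φ is true.
  w3 (successors ∅): φ is false.
  w4 (successors {w2, w4}): φ is true.
  w5 (successors {w1, w2, w4}): φ is true.
For instance, at w5:
  At w5: \Diamond ((r \to p) \lor s) requires (r \to p) \lor s at some successor in {w1, w2, w4}.
    (r \to p) \lor s holds at w1, so \Diamond ((r \to p) \lor s) is true at w5.
Satisfying worlds: {w0, w1, w2, w4, w5}

w0, w1, w2, w4, w5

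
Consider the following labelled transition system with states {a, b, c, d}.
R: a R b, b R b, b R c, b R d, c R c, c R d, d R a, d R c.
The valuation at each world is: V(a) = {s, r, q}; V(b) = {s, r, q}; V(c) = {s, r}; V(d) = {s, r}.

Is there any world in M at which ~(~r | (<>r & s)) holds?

No

Let φ = ~(~r | (<>r & s)). Evaluate φ at each world:
  a (successors {b}): φ is false.
  b (successors {b, c, d}): φ is false.
  c (successors {c, d}): φ is false.
  d (successors {a, c}): φ is false.
For instance, at d:
  At d: ~r | (<>r & s) is true, so ~(~r | (<>r & s)) is false.
    At d: ~r is false, <>r & s is true, so ~r | (<>r & s) is true.
      At d: <>r is true, s is true, so <>r & s is true.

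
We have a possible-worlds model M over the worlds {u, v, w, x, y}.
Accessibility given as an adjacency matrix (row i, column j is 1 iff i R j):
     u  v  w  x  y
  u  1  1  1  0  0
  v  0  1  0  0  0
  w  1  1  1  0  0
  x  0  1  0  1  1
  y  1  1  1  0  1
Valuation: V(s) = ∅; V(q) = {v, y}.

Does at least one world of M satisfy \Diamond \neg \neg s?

No

Let φ = \Diamond \neg \neg s. Evaluate φ at each world:
  u (successors {u, v, w}): φ is false.
  v (successors {v}): φ is false.
  w (successors {u, v, w}): φ is false.
  x (successors {v, x, y}): φ is false.
  y (successors {u, v, w, y}): φ is false.
For instance, at v:
  At v: \Diamond \neg \neg s requires \neg \neg s at some successor in {v}.
    At v: \neg \neg s is false.
  So \Diamond \neg \neg s is false at v.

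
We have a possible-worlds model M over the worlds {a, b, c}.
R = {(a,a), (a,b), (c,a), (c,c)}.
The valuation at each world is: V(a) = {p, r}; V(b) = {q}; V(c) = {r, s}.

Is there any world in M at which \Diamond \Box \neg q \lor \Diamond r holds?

Let φ = \Diamond \Box \neg q \lor \Diamond r. Evaluate φ at each world:
  a (successors {a, b}): φ is true.
  b (successors ∅): φ is false.
  c (successors {a, c}): φ is true.
Detail at a (witness):
  At a: \Diamond \Box \neg q is true, \Diamond r is true, so \Diamond \Box \neg q \lor \Diamond r is true.
    At a: \Diamond \Box \neg q requires \Box \neg q at some successor in {a, b}.
      \Box \neg q holds at b, so \Diamond \Box \neg q is true at a.
    At a: \Diamond r requires r at some successor in {a, b}.
      r holds at a, so \Diamond r is true at a.

Yes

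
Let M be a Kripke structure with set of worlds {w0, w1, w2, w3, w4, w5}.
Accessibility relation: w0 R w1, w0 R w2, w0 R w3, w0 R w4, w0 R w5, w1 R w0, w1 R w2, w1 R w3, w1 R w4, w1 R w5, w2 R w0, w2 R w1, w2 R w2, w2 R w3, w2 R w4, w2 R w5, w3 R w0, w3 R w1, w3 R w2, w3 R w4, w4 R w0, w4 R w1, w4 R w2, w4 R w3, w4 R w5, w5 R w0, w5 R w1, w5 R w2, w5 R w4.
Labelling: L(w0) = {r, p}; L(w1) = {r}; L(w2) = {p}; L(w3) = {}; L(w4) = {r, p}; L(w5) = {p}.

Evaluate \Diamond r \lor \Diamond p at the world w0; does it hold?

Yes

At w0: \Diamond r is true, \Diamond p is true, so \Diamond r \lor \Diamond p is true.
  At w0: \Diamond r requires r at some successor in {w1, w2, w3, w4, w5}.
    r holds at w1, so \Diamond r is true at w0.
  At w0: \Diamond p requires p at some successor in {w1, w2, w3, w4, w5}.
    p holds at w2, so \Diamond p is true at w0.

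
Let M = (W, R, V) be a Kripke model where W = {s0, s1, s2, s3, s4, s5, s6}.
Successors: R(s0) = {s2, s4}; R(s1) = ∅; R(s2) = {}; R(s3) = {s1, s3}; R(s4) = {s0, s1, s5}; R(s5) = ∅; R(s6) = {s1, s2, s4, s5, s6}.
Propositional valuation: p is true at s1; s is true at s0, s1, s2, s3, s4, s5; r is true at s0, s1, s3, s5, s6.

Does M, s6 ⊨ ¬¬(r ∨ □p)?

At s6: ¬(r ∨ □p) is false, so ¬¬(r ∨ □p) is true.
  At s6: r ∨ □p is true, so ¬(r ∨ □p) is false.
    At s6: r is true, □p is false, so r ∨ □p is true.
      At s6: □p requires p at every successor {s1, s2, s4, s5, s6}.
        p fails at s2, so □p is false at s6.

Yes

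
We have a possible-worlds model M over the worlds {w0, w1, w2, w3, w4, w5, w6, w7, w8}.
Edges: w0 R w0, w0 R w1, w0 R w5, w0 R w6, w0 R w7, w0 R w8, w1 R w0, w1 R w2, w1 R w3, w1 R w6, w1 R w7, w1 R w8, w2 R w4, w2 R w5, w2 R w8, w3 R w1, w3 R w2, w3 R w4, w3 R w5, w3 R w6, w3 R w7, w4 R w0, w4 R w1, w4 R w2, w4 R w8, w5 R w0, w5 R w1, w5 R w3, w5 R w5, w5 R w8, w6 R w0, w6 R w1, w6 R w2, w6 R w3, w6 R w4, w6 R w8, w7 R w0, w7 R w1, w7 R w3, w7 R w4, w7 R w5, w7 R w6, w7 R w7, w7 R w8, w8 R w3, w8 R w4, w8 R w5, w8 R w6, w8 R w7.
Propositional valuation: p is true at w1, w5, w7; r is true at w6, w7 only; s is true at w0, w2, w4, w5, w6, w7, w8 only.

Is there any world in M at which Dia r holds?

Yes

Let φ = Dia r. Evaluate φ at each world:
  w0 (successors {w0, w1, w5, w6, w7, w8}): φ is true.
  w1 (successors {w0, w2, w3, w6, w7, w8}): φ is true.
  w2 (successors {w4, w5, w8}): φ is false.
  w3 (successors {w1, w2, w4, w5, w6, w7}): φ is true.
  w4 (successors {w0, w1, w2, w8}): φ is false.
  w5 (successors {w0, w1, w3, w5, w8}): φ is false.
  w6 (successors {w0, w1, w2, w3, w4, w8}): φ is false.
  w7 (successors {w0, w1, w3, w4, w5, w6, w7, w8}): φ is true.
  w8 (successors {w3, w4, w5, w6, w7}): φ is true.
Detail at w0 (witness):
  At w0: Dia r requires r at some successor in {w0, w1, w5, w6, w7, w8}.
    r holds at w6, so Dia r is true at w0.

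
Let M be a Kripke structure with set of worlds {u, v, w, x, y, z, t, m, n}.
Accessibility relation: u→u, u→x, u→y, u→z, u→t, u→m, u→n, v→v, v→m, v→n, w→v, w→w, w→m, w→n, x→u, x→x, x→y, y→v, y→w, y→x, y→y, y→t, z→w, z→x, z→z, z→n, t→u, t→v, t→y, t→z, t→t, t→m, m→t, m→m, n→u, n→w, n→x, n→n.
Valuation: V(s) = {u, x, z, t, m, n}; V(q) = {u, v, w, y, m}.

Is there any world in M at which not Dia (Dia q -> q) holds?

No

Recall that Dia ψ holds at a world iff ψ holds at some accessible world.
Let φ = not Dia (Dia q -> q). Evaluate φ at each world:
  u (successors {u, x, y, z, t, m, n}): φ is false.
  v (successors {v, m, n}): φ is false.
  w (successors {v, w, m, n}): φ is false.
  x (successors {u, x, y}): φ is false.
  y (successors {v, w, x, y, t}): φ is false.
  z (successors {w, x, z, n}): φ is false.
  t (successors {u, v, y, z, t, m}): φ is false.
  m (successors {t, m}): φ is false.
  n (successors {u, w, x, n}): φ is false.
For instance, at m:
  At m: Dia (Dia q -> q) is true, so not Dia (Dia q -> q) is false.
    At m: Dia (Dia q -> q) requires Dia q -> q at some successor in {t, m}.
      Dia q -> q holds at m, so Dia (Dia q -> q) is true at m.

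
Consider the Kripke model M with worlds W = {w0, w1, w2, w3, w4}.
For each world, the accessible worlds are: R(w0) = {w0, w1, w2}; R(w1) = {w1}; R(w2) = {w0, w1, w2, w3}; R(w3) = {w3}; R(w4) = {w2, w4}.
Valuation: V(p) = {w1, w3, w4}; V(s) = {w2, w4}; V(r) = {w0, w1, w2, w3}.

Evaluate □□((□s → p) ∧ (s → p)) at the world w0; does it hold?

No

Recall that □ψ holds at a world iff ψ holds at every accessible world, and ◇ψ holds iff ψ holds at some accessible world.
At w0: □□((□s → p) ∧ (s → p)) requires □((□s → p) ∧ (s → p)) at every successor {w0, w1, w2}.
  □((□s → p) ∧ (s → p)) fails at w0, so □□((□s → p) ∧ (s → p)) is false at w0.
    At w0: □((□s → p) ∧ (s → p)) requires (□s → p) ∧ (s → p) at every successor {w0, w1, w2}.
      (□s → p) ∧ (s → p) fails at w2, so □((□s → p) ∧ (s → p)) is false at w0.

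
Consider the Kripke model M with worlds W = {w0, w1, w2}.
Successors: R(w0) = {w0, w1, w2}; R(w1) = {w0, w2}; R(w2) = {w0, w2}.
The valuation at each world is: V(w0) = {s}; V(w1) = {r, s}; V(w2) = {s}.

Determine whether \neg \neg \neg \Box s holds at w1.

No

At w1: \neg \neg \Box s is true, so \neg \neg \neg \Box s is false.
  At w1: \neg \Box s is false, so \neg \neg \Box s is true.
    At w1: \Box s is true, so \neg \Box s is false.
      At w1: \Box s requires s at every successor {w0, w2}.
        At w0: s is true.
        At w2: s is true.
      So \Box s is true at w1.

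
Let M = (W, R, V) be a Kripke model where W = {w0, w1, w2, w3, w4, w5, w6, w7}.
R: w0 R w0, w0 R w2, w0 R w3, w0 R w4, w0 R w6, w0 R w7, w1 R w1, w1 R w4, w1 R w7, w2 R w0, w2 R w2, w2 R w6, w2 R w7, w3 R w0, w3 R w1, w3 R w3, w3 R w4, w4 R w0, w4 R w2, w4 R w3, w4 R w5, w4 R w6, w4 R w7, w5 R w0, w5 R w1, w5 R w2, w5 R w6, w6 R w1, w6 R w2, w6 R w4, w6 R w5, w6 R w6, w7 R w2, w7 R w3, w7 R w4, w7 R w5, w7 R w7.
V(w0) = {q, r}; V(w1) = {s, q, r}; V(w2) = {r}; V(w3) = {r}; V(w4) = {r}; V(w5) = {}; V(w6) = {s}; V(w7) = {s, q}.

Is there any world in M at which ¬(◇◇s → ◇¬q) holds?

No

Recall that ◇ψ holds at a world iff ψ holds at some accessible world.
Let φ = ¬(◇◇s → ◇¬q). Evaluate φ at each world:
  w0 (successors {w0, w2, w3, w4, w6, w7}): φ is false.
  w1 (successors {w1, w4, w7}): φ is false.
  w2 (successors {w0, w2, w6, w7}): φ is false.
  w3 (successors {w0, w1, w3, w4}): φ is false.
  w4 (successors {w0, w2, w3, w5, w6, w7}): φ is false.
  w5 (successors {w0, w1, w2, w6}): φ is false.
  w6 (successors {w1, w2, w4, w5, w6}): φ is false.
  w7 (successors {w2, w3, w4, w5, w7}): φ is false.
For instance, at w0:
  At w0: ◇◇s → ◇¬q is true, so ¬(◇◇s → ◇¬q) is false.
    At w0: ◇◇s is true, ◇¬q is true, so ◇◇s → ◇¬q is true.
      At w0: ◇◇s requires ◇s at some successor in {w0, w2, w3, w4, w6, w7}.
        ◇s holds at w0, so ◇◇s is true at w0.
      At w0: ◇¬q requires ¬q at some successor in {w0, w2, w3, w4, w6, w7}.
        ¬q holds at w2, so ◇¬q is true at w0.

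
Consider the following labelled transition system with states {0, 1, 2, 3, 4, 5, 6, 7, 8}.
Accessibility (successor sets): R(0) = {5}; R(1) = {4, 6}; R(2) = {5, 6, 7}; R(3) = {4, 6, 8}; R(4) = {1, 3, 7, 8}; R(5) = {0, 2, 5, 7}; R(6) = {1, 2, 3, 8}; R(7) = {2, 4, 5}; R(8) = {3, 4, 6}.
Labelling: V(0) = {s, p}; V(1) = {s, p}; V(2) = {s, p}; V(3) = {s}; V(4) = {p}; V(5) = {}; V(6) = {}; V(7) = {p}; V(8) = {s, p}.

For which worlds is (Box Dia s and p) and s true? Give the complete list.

0, 1, 2, 8

Recall that Box ψ holds at a world iff ψ holds at every accessible world, and Dia ψ holds iff ψ holds at some accessible world.
Let φ = (Box Dia s and p) and s. Evaluate φ at each world:
  0 (successors {5}): φ is true.
  1 (successors {4, 6}): φ is true.
  2 (successors {5, 6, 7}): φ is true.
  3 (successors {4, 6, 8}): φ is false.
  4 (successors {1, 3, 7, 8}): φ is false.
  5 (successors {0, 2, 5, 7}): φ is false.
  6 (successors {1, 2, 3, 8}): φ is false.
  7 (successors {2, 4, 5}): φ is false.
  8 (successors {3, 4, 6}): φ is true.
For instance, at 4:
  At 4: Box Dia s and p is false, s is false, so (Box Dia s and p) and s is false.
    At 4: Box Dia s is false, p is true, so Box Dia s and p is false.
      At 4: Box Dia s requires Dia s at every successor {1, 3, 7, 8}.
        Dia s fails at 1, so Box Dia s is false at 4.
Satisfying worlds: {0, 1, 2, 8}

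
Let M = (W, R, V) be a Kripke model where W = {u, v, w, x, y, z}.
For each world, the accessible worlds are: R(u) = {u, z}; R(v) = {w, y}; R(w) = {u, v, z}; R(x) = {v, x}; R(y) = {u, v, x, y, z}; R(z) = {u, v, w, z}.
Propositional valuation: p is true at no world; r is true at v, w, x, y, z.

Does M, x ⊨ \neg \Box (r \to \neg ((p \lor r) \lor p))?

Yes

At x: \Box (r \to \neg ((p \lor r) \lor p)) is false, so \neg \Box (r \to \neg ((p \lor r) \lor p)) is true.
  At x: \Box (r \to \neg ((p \lor r) \lor p)) requires r \to \neg ((p \lor r) \lor p) at every successor {v, x}.
    r \to \neg ((p \lor r) \lor p) fails at v, so \Box (r \to \neg ((p \lor r) \lor p)) is false at x.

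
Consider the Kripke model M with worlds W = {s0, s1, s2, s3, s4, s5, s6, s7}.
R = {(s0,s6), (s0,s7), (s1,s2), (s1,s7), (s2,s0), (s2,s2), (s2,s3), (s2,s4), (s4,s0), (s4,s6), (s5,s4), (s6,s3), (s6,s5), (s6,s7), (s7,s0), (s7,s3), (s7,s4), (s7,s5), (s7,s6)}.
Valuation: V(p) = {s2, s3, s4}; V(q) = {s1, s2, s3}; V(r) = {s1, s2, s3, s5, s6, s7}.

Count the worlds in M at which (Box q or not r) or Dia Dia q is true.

Recall that Box ψ holds at a world iff ψ holds at every accessible world, and Dia ψ holds iff ψ holds at some accessible world.
Let φ = (Box q or not r) or Dia Dia q. Evaluate φ at each world:
  s0 (successors {s6, s7}): φ is true.
  s1 (successors {s2, s7}): φ is true.
  s2 (successors {s0, s2, s3, s4}): φ is true.
  s3 (successors ∅): φ is true.
  s4 (successors {s0, s6}): φ is true.
  s5 (successors {s4}): φ is false.
  s6 (successors {s3, s5, s7}): φ is true.
  s7 (successors {s0, s3, s4, s5, s6}): φ is true.
For instance, at s4:
  At s4: Box q or not r is true, Dia Dia q is true, so (Box q or not r) or Dia Dia q is true.
    At s4: Box q is false, not r is true, so Box q or not r is true.
      At s4: Box q requires q at every successor {s0, s6}.
        q fails at s0, so Box q is false at s4.
    At s4: Dia Dia q requires Dia q at some successor in {s0, s6}.
      Dia q holds at s6, so Dia Dia q is true at s4.
Satisfying worlds: {s0, s1, s2, s3, s4, s6, s7}

7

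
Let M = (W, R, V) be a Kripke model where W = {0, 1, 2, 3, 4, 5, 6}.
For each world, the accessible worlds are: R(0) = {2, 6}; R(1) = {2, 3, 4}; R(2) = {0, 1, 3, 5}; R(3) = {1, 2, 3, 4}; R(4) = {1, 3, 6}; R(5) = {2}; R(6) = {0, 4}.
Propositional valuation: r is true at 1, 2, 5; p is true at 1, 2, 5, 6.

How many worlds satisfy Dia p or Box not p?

Let φ = Dia p or Box not p. Evaluate φ at each world:
  0 (successors {2, 6}): φ is true.
  1 (successors {2, 3, 4}): φ is true.
  2 (successors {0, 1, 3, 5}): φ is true.
  3 (successors {1, 2, 3, 4}): φ is true.
  4 (successors {1, 3, 6}): φ is true.
  5 (successors {2}): φ is true.
  6 (successors {0, 4}): φ is true.
For instance, at 4:
  At 4: Dia p is true, Box not p is false, so Dia p or Box not p is true.
    At 4: Dia p requires p at some successor in {1, 3, 6}.
      p holds at 1, so Dia p is true at 4.
    At 4: Box not p requires not p at every successor {1, 3, 6}.
      not p fails at 1, so Box not p is false at 4.
Satisfying worlds: {0, 1, 2, 3, 4, 5, 6}

7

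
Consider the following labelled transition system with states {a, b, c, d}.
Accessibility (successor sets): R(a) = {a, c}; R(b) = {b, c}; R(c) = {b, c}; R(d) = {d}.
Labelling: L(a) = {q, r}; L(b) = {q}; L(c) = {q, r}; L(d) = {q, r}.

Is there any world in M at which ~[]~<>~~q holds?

Yes

Let φ = ~[]~<>~~q. Evaluate φ at each world:
  a (successors {a, c}): φ is true.
  b (successors {b, c}): φ is true.
  c (successors {b, c}): φ is true.
  d (successors {d}): φ is true.
Detail at a (witness):
  At a: []~<>~~q is false, so ~[]~<>~~q is true.
    At a: []~<>~~q requires ~<>~~q at every successor {a, c}.
      ~<>~~q fails at a, so []~<>~~q is false at a.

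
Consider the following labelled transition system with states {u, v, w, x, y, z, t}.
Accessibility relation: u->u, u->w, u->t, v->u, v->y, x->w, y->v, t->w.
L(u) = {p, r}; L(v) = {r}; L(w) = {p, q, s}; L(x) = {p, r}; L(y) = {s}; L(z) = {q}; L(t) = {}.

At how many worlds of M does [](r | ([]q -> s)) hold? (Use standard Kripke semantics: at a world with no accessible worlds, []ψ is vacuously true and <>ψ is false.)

Let φ = [](r | ([]q -> s)). Evaluate φ at each world:
  u (successors {u, w, t}): φ is false.
  v (successors {u, y}): φ is true.
  w (successors ∅): φ is true.
  x (successors {w}): φ is true.
  y (successors {v}): φ is true.
  z (successors ∅): φ is true.
  t (successors {w}): φ is true.
For instance, at v:
  At v: [](r | ([]q -> s)) requires r | ([]q -> s) at every successor {u, y}.
      At u: r is true, []q -> s is true, so r | ([]q -> s) is true.
      At y: r is false, []q -> s is true, so r | ([]q -> s) is true.
  So [](r | ([]q -> s)) is true at v.
Satisfying worlds: {v, w, x, y, z, t}

6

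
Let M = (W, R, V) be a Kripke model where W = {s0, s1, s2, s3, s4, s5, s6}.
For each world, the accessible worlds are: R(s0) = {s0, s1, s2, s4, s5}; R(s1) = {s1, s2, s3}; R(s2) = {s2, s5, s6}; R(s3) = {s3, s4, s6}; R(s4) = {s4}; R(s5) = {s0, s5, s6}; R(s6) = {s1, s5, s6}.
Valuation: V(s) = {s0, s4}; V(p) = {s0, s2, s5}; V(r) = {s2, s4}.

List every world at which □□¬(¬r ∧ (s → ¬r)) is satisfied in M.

s4

Let φ = □□¬(¬r ∧ (s → ¬r)). Evaluate φ at each world:
  s0 (successors {s0, s1, s2, s4, s5}): φ is false.
  s1 (successors {s1, s2, s3}): φ is false.
  s2 (successors {s2, s5, s6}): φ is false.
  s3 (successors {s3, s4, s6}): φ is false.
  s4 (successors {s4}): φ is true.
  s5 (successors {s0, s5, s6}): φ is false.
  s6 (successors {s1, s5, s6}): φ is false.
For instance, at s2:
  At s2: □□¬(¬r ∧ (s → ¬r)) requires □¬(¬r ∧ (s → ¬r)) at every successor {s2, s5, s6}.
    □¬(¬r ∧ (s → ¬r)) fails at s2, so □□¬(¬r ∧ (s → ¬r)) is false at s2.
      At s2: □¬(¬r ∧ (s → ¬r)) requires ¬(¬r ∧ (s → ¬r)) at every successor {s2, s5, s6}.
        ¬(¬r ∧ (s → ¬r)) fails at s5, so □¬(¬r ∧ (s → ¬r)) is false at s2.
Satisfying worlds: {s4}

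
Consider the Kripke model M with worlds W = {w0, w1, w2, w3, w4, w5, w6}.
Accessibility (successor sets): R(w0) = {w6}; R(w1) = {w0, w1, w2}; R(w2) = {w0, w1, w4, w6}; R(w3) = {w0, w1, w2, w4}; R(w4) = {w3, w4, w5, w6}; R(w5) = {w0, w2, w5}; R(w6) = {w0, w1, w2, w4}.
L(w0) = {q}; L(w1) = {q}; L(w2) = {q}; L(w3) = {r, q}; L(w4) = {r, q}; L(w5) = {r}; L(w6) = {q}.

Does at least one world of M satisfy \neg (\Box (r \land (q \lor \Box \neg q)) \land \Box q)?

Let φ = \neg (\Box (r \land (q \lor \Box \neg q)) \land \Box q). Evaluate φ at each world:
  w0 (successors {w6}): φ is true.
  w1 (successors {w0, w1, w2}): φ is true.
  w2 (successors {w0, w1, w4, w6}): φ is true.
  w3 (successors {w0, w1, w2, w4}): φ is true.
  w4 (successors {w3, w4, w5, w6}): φ is true.
  w5 (successors {w0, w2, w5}): φ is true.
  w6 (successors {w0, w1, w2, w4}): φ is true.
Detail at w0 (witness):
  At w0: \Box (r \land (q \lor \Box \neg q)) \land \Box q is false, so \neg (\Box (r \land (q \lor \Box \neg q)) \land \Box q) is true.
    At w0: \Box (r \land (q \lor \Box \neg q)) is false, \Box q is true, so \Box (r \land (q \lor \Box \neg q)) \land \Box q is false.
      At w0: \Box (r \land (q \lor \Box \neg q)) requires r \land (q \lor \Box \neg q) at every successor {w6}.
        r \land (q \lor \Box \neg q) fails at w6, so \Box (r \land (q \lor \Box \neg q)) is false at w0.
      At w0: \Box q requires q at every successor {w6}.
        At w6: q is true.
      So \Box q is true at w0.

Yes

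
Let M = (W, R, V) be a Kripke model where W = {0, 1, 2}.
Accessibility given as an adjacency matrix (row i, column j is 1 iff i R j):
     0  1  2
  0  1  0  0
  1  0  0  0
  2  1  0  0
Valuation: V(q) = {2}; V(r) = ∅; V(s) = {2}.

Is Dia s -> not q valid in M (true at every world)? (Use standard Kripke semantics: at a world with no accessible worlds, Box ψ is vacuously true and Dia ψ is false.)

Yes

Let φ = Dia s -> not q. Evaluate φ at each world:
  0 (successors {0}): φ is true.
  1 (successors ∅): φ is true.
  2 (successors {0}): φ is true.
For instance, at 2:
  At 2: Dia s is false, not q is false, so Dia s -> not q is true.
    At 2: Dia s requires s at some successor in {0}.
      At 0: s is false.
    So Dia s is false at 2.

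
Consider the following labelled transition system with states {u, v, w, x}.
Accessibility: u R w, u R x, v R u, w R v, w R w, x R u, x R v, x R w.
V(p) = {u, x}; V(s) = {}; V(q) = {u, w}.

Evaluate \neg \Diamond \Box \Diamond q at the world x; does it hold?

Recall that \Box ψ holds at a world iff ψ holds at every accessible world, and \Diamond ψ holds iff ψ holds at some accessible world.
At x: \Diamond \Box \Diamond q is true, so \neg \Diamond \Box \Diamond q is false.
  At x: \Diamond \Box \Diamond q requires \Box \Diamond q at some successor in {u, v, w}.
    \Box \Diamond q holds at u, so \Diamond \Box \Diamond q is true at x.
      At u: \Box \Diamond q requires \Diamond q at every successor {w, x}.
        At w: \Diamond q is true.
        At x: \Diamond q is true.
      So \Box \Diamond q is true at u.

No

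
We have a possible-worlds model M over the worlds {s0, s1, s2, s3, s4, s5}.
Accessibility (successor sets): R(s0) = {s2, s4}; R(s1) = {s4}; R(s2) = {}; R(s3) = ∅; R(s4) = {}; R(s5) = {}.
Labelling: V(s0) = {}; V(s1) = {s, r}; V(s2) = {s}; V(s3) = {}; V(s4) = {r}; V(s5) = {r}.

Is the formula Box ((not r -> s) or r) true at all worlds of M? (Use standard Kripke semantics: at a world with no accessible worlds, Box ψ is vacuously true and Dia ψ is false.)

Yes

Let φ = Box ((not r -> s) or r). Evaluate φ at each world:
  s0 (successors {s2, s4}): φ is true.
  s1 (successors {s4}): φ is true.
  s2 (successors ∅): φ is true.
  s3 (successors ∅): φ is true.
  s4 (successors ∅): φ is true.
  s5 (successors ∅): φ is true.
For instance, at s0:
  At s0: Box ((not r -> s) or r) requires (not r -> s) or r at every successor {s2, s4}.
    At s2: (not r -> s) or r is true.
    At s4: (not r -> s) or r is true.
  So Box ((not r -> s) or r) is true at s0.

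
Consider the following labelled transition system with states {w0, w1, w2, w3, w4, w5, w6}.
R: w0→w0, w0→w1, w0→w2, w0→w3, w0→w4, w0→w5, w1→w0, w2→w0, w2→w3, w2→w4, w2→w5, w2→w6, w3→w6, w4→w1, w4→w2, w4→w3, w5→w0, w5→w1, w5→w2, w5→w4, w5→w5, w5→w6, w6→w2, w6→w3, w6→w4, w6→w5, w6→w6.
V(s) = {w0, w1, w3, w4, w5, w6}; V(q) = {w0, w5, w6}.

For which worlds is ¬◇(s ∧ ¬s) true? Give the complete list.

Let φ = ¬◇(s ∧ ¬s). Evaluate φ at each world:
  w0 (successors {w0, w1, w2, w3, w4, w5}): φ is true.
  w1 (successors {w0}): φ is true.
  w2 (successors {w0, w3, w4, w5, w6}): φ is true.
  w3 (successors {w6}): φ is true.
  w4 (successors {w1, w2, w3}): φ is true.
  w5 (successors {w0, w1, w2, w4, w5, w6}): φ is true.
  w6 (successors {w2, w3, w4, w5, w6}): φ is true.
For instance, at w6:
  At w6: ◇(s ∧ ¬s) is false, so ¬◇(s ∧ ¬s) is true.
    At w6: ◇(s ∧ ¬s) requires s ∧ ¬s at some successor in {w2, w3, w4, w5, w6}.
      At w2: s ∧ ¬s is false.
      At w3: s ∧ ¬s is false.
      At w4: s ∧ ¬s is false.
      At w5: s ∧ ¬s is false.
      At w6: s ∧ ¬s is false.
    So ◇(s ∧ ¬s) is false at w6.
Satisfying worlds: {w0, w1, w2, w3, w4, w5, w6}

w0, w1, w2, w3, w4, w5, w6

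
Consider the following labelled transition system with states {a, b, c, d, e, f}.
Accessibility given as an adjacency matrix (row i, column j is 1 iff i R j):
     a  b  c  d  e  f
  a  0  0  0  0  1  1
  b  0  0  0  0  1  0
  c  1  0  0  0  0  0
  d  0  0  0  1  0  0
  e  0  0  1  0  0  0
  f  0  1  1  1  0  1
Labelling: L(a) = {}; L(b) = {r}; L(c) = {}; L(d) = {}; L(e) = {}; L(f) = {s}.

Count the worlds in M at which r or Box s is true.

1

Let φ = r or Box s. Evaluate φ at each world:
  a (successors {e, f}): φ is false.
  b (successors {e}): φ is true.
  c (successors {a}): φ is false.
  d (successors {d}): φ is false.
  e (successors {c}): φ is false.
  f (successors {b, c, d, f}): φ is false.
For instance, at f:
  At f: r is false, Box s is false, so r or Box s is false.
    At f: Box s requires s at every successor {b, c, d, f}.
      s fails at b, so Box s is false at f.
Satisfying worlds: {b}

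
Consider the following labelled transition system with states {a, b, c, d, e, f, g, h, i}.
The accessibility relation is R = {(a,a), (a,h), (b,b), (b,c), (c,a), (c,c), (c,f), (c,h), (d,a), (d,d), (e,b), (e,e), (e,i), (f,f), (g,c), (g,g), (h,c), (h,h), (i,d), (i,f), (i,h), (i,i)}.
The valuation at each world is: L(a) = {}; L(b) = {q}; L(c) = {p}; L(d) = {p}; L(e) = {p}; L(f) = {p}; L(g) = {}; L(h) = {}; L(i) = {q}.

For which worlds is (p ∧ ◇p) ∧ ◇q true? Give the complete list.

e

Let φ = (p ∧ ◇p) ∧ ◇q. Evaluate φ at each world:
  a (successors {a, h}): φ is false.
  b (successors {b, c}): φ is false.
  c (successors {a, c, f, h}): φ is false.
  d (successors {a, d}): φ is false.
  e (successors {b, e, i}): φ is true.
  f (successors {f}): φ is false.
  g (successors {c, g}): φ is false.
  h (successors {c, h}): φ is false.
  i (successors {d, f, h, i}): φ is false.
For instance, at d:
  At d: p ∧ ◇p is true, ◇q is false, so (p ∧ ◇p) ∧ ◇q is false.
    At d: p is true, ◇p is true, so p ∧ ◇p is true.
      At d: ◇p requires p at some successor in {a, d}.
        p holds at d, so ◇p is true at d.
    At d: ◇q requires q at some successor in {a, d}.
      At a: q is false.
      At d: q is false.
    So ◇q is false at d.
Satisfying worlds: {e}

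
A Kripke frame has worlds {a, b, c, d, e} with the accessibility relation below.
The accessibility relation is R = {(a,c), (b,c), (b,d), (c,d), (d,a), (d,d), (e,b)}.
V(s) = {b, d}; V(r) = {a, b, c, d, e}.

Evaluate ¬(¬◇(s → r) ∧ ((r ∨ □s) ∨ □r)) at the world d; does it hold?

At d: ¬◇(s → r) ∧ ((r ∨ □s) ∨ □r) is false, so ¬(¬◇(s → r) ∧ ((r ∨ □s) ∨ □r)) is true.
  At d: ¬◇(s → r) is false, (r ∨ □s) ∨ □r is true, so ¬◇(s → r) ∧ ((r ∨ □s) ∨ □r) is false.
    At d: ◇(s → r) is true, so ¬◇(s → r) is false.
      At d: ◇(s → r) requires s → r at some successor in {a, d}.
        s → r holds at a, so ◇(s → r) is true at d.
    At d: r ∨ □s is true, □r is true, so (r ∨ □s) ∨ □r is true.
      At d: r is true, □s is false, so r ∨ □s is true.
      At d: □r requires r at every successor {a, d}.
        At a: r is true.
        At d: r is true.
      So □r is true at d.

Yes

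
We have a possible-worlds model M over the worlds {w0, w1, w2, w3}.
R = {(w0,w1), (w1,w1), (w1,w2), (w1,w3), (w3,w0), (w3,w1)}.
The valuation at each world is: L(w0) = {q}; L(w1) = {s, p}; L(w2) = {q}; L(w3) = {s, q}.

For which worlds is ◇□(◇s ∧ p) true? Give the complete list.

Let φ = ◇□(◇s ∧ p). Evaluate φ at each world:
  w0 (successors {w1}): φ is false.
  w1 (successors {w1, w2, w3}): φ is true.
  w2 (successors ∅): φ is false.
  w3 (successors {w0, w1}): φ is true.
For instance, at w1:
  At w1: ◇□(◇s ∧ p) requires □(◇s ∧ p) at some successor in {w1, w2, w3}.
    □(◇s ∧ p) holds at w2, so ◇□(◇s ∧ p) is true at w1.
      At w2: no accessible worlds, so □(◇s ∧ p) holds vacuously.
Satisfying worlds: {w1, w3}

w1, w3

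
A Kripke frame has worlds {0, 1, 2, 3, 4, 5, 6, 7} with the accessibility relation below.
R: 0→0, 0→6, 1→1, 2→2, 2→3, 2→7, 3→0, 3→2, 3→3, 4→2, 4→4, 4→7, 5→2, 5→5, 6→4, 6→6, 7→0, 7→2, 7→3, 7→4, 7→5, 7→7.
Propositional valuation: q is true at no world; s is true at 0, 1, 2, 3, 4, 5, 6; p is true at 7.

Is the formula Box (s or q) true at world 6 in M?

Yes

At 6: Box (s or q) requires s or q at every successor {4, 6}.
  At 4: s or q is true.
  At 6: s or q is true.
So Box (s or q) is true at 6.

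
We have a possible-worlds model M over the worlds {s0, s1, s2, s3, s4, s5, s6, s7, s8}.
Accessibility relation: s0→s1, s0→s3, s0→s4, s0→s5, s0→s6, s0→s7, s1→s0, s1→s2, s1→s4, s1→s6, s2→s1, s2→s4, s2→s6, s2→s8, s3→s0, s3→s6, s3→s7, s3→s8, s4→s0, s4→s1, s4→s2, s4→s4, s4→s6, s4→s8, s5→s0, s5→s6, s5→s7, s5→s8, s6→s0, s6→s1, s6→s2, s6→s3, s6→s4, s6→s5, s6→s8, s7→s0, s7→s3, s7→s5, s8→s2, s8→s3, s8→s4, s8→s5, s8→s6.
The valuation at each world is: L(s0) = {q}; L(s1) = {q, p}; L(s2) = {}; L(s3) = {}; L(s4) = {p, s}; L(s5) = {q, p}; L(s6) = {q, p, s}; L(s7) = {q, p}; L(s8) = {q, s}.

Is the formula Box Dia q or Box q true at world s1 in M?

Recall that Box ψ holds at a world iff ψ holds at every accessible world, and Dia ψ holds iff ψ holds at some accessible world.
At s1: Box Dia q is true, Box q is false, so Box Dia q or Box q is true.
  At s1: Box Dia q requires Dia q at every successor {s0, s2, s4, s6}.
    At s0: Dia q is true.
    At s2: Dia q is true.
    At s4: Dia q is true.
    At s6: Dia q is true.
  So Box Dia q is true at s1.
  At s1: Box q requires q at every successor {s0, s2, s4, s6}.
    q fails at s2, so Box q is false at s1.

Yes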